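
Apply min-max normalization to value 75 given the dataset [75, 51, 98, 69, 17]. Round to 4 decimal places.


Min = 17, Max = 98
Range = 98 - 17 = 81
Scaled = (x - min) / (max - min)
= (75 - 17) / 81
= 58 / 81
= 0.7160

0.7160


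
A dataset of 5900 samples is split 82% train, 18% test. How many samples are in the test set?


Train samples = 5900 * 82% = 4838
Test samples = 5900 - 4838
= 1062

1062


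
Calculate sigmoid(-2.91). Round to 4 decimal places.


sigmoid(z) = 1 / (1 + exp(-z))
exp(-(-2.91)) = exp(2.91) = 18.3568
1 + 18.3568 = 19.3568
1 / 19.3568 = 0.0517

0.0517


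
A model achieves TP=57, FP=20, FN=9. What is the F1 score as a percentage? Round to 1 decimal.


Precision = TP / (TP + FP) = 57 / 77 = 0.7403
Recall = TP / (TP + FN) = 57 / 66 = 0.8636
F1 = 2 * P * R / (P + R)
= 2 * 0.7403 * 0.8636 / (0.7403 + 0.8636)
= 1.2786 / 1.6039
= 0.7972
As percentage: 79.7%

79.7


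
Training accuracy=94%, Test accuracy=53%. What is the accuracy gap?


Gap = train_accuracy - test_accuracy
= 94 - 53
= 41%
This large gap strongly indicates overfitting.

41


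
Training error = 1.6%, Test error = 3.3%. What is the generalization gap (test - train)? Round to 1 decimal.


Generalization gap = test_error - train_error
= 3.3 - 1.6
= 1.7%
A small gap suggests good generalization.

1.7


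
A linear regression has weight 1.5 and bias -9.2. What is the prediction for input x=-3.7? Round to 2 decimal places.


y = 1.5 * -3.7 + (-9.2)
= -5.55 + (-9.2)
= -14.75

-14.75


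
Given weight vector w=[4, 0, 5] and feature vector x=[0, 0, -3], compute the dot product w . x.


Element-wise products:
4 * 0 = 0
0 * 0 = 0
5 * -3 = -15
Sum = 0 + 0 + -15
= -15

-15


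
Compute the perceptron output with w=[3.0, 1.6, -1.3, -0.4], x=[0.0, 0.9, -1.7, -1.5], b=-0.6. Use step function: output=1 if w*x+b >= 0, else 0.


z = w . x + b
= 3.0*0.0 + 1.6*0.9 + -1.3*-1.7 + -0.4*-1.5 + -0.6
= 0.0 + 1.44 + 2.21 + 0.6 + -0.6
= 4.25 + -0.6
= 3.65
Since z = 3.65 >= 0, output = 1

1


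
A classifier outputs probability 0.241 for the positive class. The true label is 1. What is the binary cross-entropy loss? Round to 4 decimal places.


For y=1: Loss = -log(p)
= -log(0.241)
= -(-1.423)
= 1.4230

1.4230


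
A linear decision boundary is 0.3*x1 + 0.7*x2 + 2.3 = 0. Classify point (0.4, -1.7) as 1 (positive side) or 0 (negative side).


Compute 0.3 * 0.4 + 0.7 * -1.7 + 2.3
= 0.12 + -1.19 + 2.3
= 1.23
Since 1.23 >= 0, the point is on the positive side.

1


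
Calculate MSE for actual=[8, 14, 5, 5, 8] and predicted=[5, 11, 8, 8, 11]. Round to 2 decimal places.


Differences: [3, 3, -3, -3, -3]
Squared errors: [9, 9, 9, 9, 9]
Sum of squared errors = 45
MSE = 45 / 5 = 9.00

9.00


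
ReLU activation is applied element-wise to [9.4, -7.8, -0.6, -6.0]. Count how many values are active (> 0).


ReLU(x) = max(0, x) for each element:
ReLU(9.4) = 9.4
ReLU(-7.8) = 0
ReLU(-0.6) = 0
ReLU(-6.0) = 0
Active neurons (>0): 1

1


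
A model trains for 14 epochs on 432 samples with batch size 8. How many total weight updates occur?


Iterations per epoch = 432 / 8 = 54
Total updates = iterations_per_epoch * epochs
= 54 * 14
= 756

756


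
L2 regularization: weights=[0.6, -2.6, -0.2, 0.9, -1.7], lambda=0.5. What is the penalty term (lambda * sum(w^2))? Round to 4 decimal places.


Squaring each weight:
0.6^2 = 0.36
(-2.6)^2 = 6.76
(-0.2)^2 = 0.04
0.9^2 = 0.81
(-1.7)^2 = 2.89
Sum of squares = 10.86
Penalty = 0.5 * 10.86 = 5.4300

5.4300


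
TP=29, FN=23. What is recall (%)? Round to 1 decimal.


Recall = TP / (TP + FN) * 100
= 29 / (29 + 23)
= 29 / 52
= 0.5577
= 55.8%

55.8


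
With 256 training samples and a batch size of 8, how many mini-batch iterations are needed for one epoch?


Iterations per epoch = dataset_size / batch_size
= 256 / 8
= 32

32


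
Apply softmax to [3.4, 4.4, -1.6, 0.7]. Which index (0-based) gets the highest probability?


Softmax is a monotonic transformation, so it preserves the argmax.
We need to find the index of the maximum logit.
Index 0: 3.4
Index 1: 4.4
Index 2: -1.6
Index 3: 0.7
Maximum logit = 4.4 at index 1

1


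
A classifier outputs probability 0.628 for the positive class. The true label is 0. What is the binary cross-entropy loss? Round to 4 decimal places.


For y=0: Loss = -log(1-p)
= -log(1 - 0.628)
= -log(0.372)
= -(-0.9889)
= 0.9889

0.9889


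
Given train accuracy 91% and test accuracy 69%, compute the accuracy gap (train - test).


Gap = train_accuracy - test_accuracy
= 91 - 69
= 22%
This large gap strongly indicates overfitting.

22


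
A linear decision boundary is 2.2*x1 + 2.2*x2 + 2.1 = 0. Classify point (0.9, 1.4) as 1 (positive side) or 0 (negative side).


Compute 2.2 * 0.9 + 2.2 * 1.4 + 2.1
= 1.98 + 3.08 + 2.1
= 7.16
Since 7.16 >= 0, the point is on the positive side.

1


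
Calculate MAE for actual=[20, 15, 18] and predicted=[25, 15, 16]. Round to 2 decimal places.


Absolute errors: [5, 0, 2]
Sum of absolute errors = 7
MAE = 7 / 3 = 2.33

2.33


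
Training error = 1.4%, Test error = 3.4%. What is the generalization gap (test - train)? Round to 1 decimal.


Generalization gap = test_error - train_error
= 3.4 - 1.4
= 2.0%
A moderate gap.

2.0


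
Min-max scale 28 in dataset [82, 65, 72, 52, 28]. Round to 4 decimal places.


Min = 28, Max = 82
Range = 82 - 28 = 54
Scaled = (x - min) / (max - min)
= (28 - 28) / 54
= 0 / 54
= 0.0000

0.0000


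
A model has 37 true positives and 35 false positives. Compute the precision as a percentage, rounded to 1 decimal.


Precision = TP / (TP + FP) * 100
= 37 / (37 + 35)
= 37 / 72
= 0.5139
= 51.4%

51.4


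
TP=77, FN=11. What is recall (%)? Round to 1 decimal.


Recall = TP / (TP + FN) * 100
= 77 / (77 + 11)
= 77 / 88
= 0.875
= 87.5%

87.5


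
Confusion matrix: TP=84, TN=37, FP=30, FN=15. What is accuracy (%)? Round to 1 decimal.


Accuracy = (TP + TN) / (TP + TN + FP + FN) * 100
= (84 + 37) / (84 + 37 + 30 + 15)
= 121 / 166
= 0.7289
= 72.9%

72.9


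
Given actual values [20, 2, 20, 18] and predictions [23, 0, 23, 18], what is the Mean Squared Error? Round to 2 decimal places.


Differences: [-3, 2, -3, 0]
Squared errors: [9, 4, 9, 0]
Sum of squared errors = 22
MSE = 22 / 4 = 5.50

5.50


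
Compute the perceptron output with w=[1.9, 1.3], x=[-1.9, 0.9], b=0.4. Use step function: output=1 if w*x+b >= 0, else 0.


z = w . x + b
= 1.9*-1.9 + 1.3*0.9 + 0.4
= -3.61 + 1.17 + 0.4
= -2.44 + 0.4
= -2.04
Since z = -2.04 < 0, output = 0

0


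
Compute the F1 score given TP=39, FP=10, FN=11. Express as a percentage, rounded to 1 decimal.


Precision = TP / (TP + FP) = 39 / 49 = 0.7959
Recall = TP / (TP + FN) = 39 / 50 = 0.78
F1 = 2 * P * R / (P + R)
= 2 * 0.7959 * 0.78 / (0.7959 + 0.78)
= 1.2416 / 1.5759
= 0.7879
As percentage: 78.8%

78.8


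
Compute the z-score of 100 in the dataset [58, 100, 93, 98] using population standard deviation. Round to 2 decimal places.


Mean = (58 + 100 + 93 + 98) / 4 = 87.25
Variance = sum((x_i - mean)^2) / n = 291.6875
Std = sqrt(291.6875) = 17.0789
Z = (x - mean) / std
= (100 - 87.25) / 17.0789
= 12.75 / 17.0789
= 0.75

0.75


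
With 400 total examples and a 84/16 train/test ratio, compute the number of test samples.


Train samples = 400 * 84% = 336
Test samples = 400 - 336
= 64

64


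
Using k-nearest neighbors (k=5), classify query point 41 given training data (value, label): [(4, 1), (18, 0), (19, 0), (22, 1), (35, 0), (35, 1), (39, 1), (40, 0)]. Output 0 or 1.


Distances from query 41:
Point 40 (class 0): distance = 1
Point 39 (class 1): distance = 2
Point 35 (class 0): distance = 6
Point 35 (class 1): distance = 6
Point 22 (class 1): distance = 19
K=5 nearest neighbors: classes = [0, 1, 0, 1, 1]
Votes for class 1: 3 / 5
Majority vote => class 1

1


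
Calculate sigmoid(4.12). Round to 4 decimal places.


sigmoid(z) = 1 / (1 + exp(-z))
exp(-(4.12)) = exp(-4.12) = 0.0162
1 + 0.0162 = 1.0162
1 / 1.0162 = 0.9840

0.9840


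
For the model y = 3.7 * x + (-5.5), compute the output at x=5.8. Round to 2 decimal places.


y = 3.7 * 5.8 + (-5.5)
= 21.46 + (-5.5)
= 15.96

15.96


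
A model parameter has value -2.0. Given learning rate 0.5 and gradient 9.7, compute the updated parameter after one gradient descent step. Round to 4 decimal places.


w_new = w_old - lr * gradient
= -2.0 - 0.5 * 9.7
= -2.0 - (4.85)
= -6.8500

-6.8500


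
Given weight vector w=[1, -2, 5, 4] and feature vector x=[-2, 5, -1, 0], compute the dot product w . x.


Element-wise products:
1 * -2 = -2
-2 * 5 = -10
5 * -1 = -5
4 * 0 = 0
Sum = -2 + -10 + -5 + 0
= -17

-17


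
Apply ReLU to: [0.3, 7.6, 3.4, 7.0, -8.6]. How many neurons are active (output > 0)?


ReLU(x) = max(0, x) for each element:
ReLU(0.3) = 0.3
ReLU(7.6) = 7.6
ReLU(3.4) = 3.4
ReLU(7.0) = 7.0
ReLU(-8.6) = 0
Active neurons (>0): 4

4


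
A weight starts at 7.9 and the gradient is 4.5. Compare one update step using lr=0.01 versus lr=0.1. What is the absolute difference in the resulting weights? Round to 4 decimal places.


With lr=0.01: w_new = 7.9 - 0.01 * 4.5 = 7.855
With lr=0.1: w_new = 7.9 - 0.1 * 4.5 = 7.45
Absolute difference = |7.855 - 7.45|
= 0.4050

0.4050


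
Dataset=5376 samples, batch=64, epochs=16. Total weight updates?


Iterations per epoch = 5376 / 64 = 84
Total updates = iterations_per_epoch * epochs
= 84 * 16
= 1344

1344


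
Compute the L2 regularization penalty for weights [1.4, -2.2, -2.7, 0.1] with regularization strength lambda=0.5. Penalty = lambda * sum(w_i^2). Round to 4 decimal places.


Squaring each weight:
1.4^2 = 1.96
(-2.2)^2 = 4.84
(-2.7)^2 = 7.29
0.1^2 = 0.01
Sum of squares = 14.1
Penalty = 0.5 * 14.1 = 7.0500

7.0500


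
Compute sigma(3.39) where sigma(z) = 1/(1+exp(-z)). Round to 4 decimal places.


sigmoid(z) = 1 / (1 + exp(-z))
exp(-(3.39)) = exp(-3.39) = 0.0337
1 + 0.0337 = 1.0337
1 / 1.0337 = 0.9674

0.9674


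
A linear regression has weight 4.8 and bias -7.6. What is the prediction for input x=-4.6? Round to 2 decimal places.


y = 4.8 * -4.6 + (-7.6)
= -22.08 + (-7.6)
= -29.68

-29.68


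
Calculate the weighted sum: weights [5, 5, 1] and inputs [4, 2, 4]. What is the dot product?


Element-wise products:
5 * 4 = 20
5 * 2 = 10
1 * 4 = 4
Sum = 20 + 10 + 4
= 34

34


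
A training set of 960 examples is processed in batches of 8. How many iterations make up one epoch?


Iterations per epoch = dataset_size / batch_size
= 960 / 8
= 120

120


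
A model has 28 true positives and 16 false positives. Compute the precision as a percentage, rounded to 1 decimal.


Precision = TP / (TP + FP) * 100
= 28 / (28 + 16)
= 28 / 44
= 0.6364
= 63.6%

63.6


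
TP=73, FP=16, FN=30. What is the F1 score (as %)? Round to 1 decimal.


Precision = TP / (TP + FP) = 73 / 89 = 0.8202
Recall = TP / (TP + FN) = 73 / 103 = 0.7087
F1 = 2 * P * R / (P + R)
= 2 * 0.8202 * 0.7087 / (0.8202 + 0.7087)
= 1.1626 / 1.529
= 0.7604
As percentage: 76.0%

76.0


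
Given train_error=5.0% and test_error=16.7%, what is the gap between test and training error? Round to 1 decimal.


Generalization gap = test_error - train_error
= 16.7 - 5.0
= 11.7%
A large gap suggests overfitting.

11.7


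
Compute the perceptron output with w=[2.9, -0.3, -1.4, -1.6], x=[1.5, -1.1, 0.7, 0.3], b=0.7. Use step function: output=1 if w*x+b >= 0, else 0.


z = w . x + b
= 2.9*1.5 + -0.3*-1.1 + -1.4*0.7 + -1.6*0.3 + 0.7
= 4.35 + 0.33 + -0.98 + -0.48 + 0.7
= 3.22 + 0.7
= 3.92
Since z = 3.92 >= 0, output = 1

1


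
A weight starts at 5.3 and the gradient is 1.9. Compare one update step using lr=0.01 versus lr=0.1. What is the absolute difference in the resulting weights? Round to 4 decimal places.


With lr=0.01: w_new = 5.3 - 0.01 * 1.9 = 5.281
With lr=0.1: w_new = 5.3 - 0.1 * 1.9 = 5.11
Absolute difference = |5.281 - 5.11|
= 0.1710

0.1710


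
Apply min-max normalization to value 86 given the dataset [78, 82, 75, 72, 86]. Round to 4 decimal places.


Min = 72, Max = 86
Range = 86 - 72 = 14
Scaled = (x - min) / (max - min)
= (86 - 72) / 14
= 14 / 14
= 1.0000

1.0000


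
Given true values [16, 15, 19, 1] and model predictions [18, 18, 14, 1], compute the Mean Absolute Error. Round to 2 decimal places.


Absolute errors: [2, 3, 5, 0]
Sum of absolute errors = 10
MAE = 10 / 4 = 2.50

2.50


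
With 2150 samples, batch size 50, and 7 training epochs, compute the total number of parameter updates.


Iterations per epoch = 2150 / 50 = 43
Total updates = iterations_per_epoch * epochs
= 43 * 7
= 301

301


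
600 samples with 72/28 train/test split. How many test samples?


Train samples = 600 * 72% = 432
Test samples = 600 - 432
= 168

168


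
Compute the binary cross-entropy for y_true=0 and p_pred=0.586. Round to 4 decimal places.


For y=0: Loss = -log(1-p)
= -log(1 - 0.586)
= -log(0.414)
= -(-0.8819)
= 0.8819

0.8819


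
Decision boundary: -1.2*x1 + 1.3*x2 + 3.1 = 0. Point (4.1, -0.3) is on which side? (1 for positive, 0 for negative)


Compute -1.2 * 4.1 + 1.3 * -0.3 + 3.1
= -4.92 + -0.39 + 3.1
= -2.21
Since -2.21 < 0, the point is on the negative side.

0


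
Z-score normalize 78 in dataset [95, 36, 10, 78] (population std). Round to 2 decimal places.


Mean = (95 + 36 + 10 + 78) / 4 = 54.75
Variance = sum((x_i - mean)^2) / n = 1128.6875
Std = sqrt(1128.6875) = 33.5959
Z = (x - mean) / std
= (78 - 54.75) / 33.5959
= 23.25 / 33.5959
= 0.69

0.69


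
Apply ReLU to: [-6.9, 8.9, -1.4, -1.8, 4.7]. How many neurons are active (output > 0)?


ReLU(x) = max(0, x) for each element:
ReLU(-6.9) = 0
ReLU(8.9) = 8.9
ReLU(-1.4) = 0
ReLU(-1.8) = 0
ReLU(4.7) = 4.7
Active neurons (>0): 2

2


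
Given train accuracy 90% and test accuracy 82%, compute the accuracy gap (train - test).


Gap = train_accuracy - test_accuracy
= 90 - 82
= 8%
This moderate gap may indicate mild overfitting.

8


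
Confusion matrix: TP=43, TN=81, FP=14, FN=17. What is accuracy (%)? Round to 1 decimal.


Accuracy = (TP + TN) / (TP + TN + FP + FN) * 100
= (43 + 81) / (43 + 81 + 14 + 17)
= 124 / 155
= 0.8
= 80.0%

80.0


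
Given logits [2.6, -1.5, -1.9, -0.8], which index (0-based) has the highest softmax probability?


Softmax is a monotonic transformation, so it preserves the argmax.
We need to find the index of the maximum logit.
Index 0: 2.6
Index 1: -1.5
Index 2: -1.9
Index 3: -0.8
Maximum logit = 2.6 at index 0

0


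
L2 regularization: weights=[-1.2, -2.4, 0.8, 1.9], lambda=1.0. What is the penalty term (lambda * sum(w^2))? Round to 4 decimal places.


Squaring each weight:
(-1.2)^2 = 1.44
(-2.4)^2 = 5.76
0.8^2 = 0.64
1.9^2 = 3.61
Sum of squares = 11.45
Penalty = 1.0 * 11.45 = 11.4500

11.4500


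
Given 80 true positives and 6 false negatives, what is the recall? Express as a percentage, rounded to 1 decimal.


Recall = TP / (TP + FN) * 100
= 80 / (80 + 6)
= 80 / 86
= 0.9302
= 93.0%

93.0


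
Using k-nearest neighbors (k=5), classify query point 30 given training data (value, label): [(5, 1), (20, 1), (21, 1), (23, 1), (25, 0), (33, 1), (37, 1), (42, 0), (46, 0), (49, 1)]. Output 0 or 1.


Distances from query 30:
Point 33 (class 1): distance = 3
Point 25 (class 0): distance = 5
Point 23 (class 1): distance = 7
Point 37 (class 1): distance = 7
Point 21 (class 1): distance = 9
K=5 nearest neighbors: classes = [1, 0, 1, 1, 1]
Votes for class 1: 4 / 5
Majority vote => class 1

1


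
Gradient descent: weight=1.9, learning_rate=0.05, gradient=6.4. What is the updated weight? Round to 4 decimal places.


w_new = w_old - lr * gradient
= 1.9 - 0.05 * 6.4
= 1.9 - (0.32)
= 1.5800

1.5800


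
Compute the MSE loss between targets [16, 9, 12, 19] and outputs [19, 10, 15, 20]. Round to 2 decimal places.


Differences: [-3, -1, -3, -1]
Squared errors: [9, 1, 9, 1]
Sum of squared errors = 20
MSE = 20 / 4 = 5.00

5.00


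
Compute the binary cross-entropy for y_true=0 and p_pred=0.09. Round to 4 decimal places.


For y=0: Loss = -log(1-p)
= -log(1 - 0.09)
= -log(0.91)
= -(-0.0943)
= 0.0943

0.0943


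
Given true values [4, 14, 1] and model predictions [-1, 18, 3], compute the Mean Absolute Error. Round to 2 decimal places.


Absolute errors: [5, 4, 2]
Sum of absolute errors = 11
MAE = 11 / 3 = 3.67

3.67


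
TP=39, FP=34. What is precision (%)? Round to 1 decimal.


Precision = TP / (TP + FP) * 100
= 39 / (39 + 34)
= 39 / 73
= 0.5342
= 53.4%

53.4


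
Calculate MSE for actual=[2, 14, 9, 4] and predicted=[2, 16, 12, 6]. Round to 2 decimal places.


Differences: [0, -2, -3, -2]
Squared errors: [0, 4, 9, 4]
Sum of squared errors = 17
MSE = 17 / 4 = 4.25

4.25


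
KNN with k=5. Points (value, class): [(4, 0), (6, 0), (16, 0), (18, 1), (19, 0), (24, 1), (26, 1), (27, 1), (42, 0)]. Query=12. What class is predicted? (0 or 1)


Distances from query 12:
Point 16 (class 0): distance = 4
Point 6 (class 0): distance = 6
Point 18 (class 1): distance = 6
Point 19 (class 0): distance = 7
Point 4 (class 0): distance = 8
K=5 nearest neighbors: classes = [0, 0, 1, 0, 0]
Votes for class 1: 1 / 5
Majority vote => class 0

0


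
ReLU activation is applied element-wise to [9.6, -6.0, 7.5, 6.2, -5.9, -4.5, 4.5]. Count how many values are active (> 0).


ReLU(x) = max(0, x) for each element:
ReLU(9.6) = 9.6
ReLU(-6.0) = 0
ReLU(7.5) = 7.5
ReLU(6.2) = 6.2
ReLU(-5.9) = 0
ReLU(-4.5) = 0
ReLU(4.5) = 4.5
Active neurons (>0): 4

4


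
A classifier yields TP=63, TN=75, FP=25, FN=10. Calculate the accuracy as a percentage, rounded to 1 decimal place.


Accuracy = (TP + TN) / (TP + TN + FP + FN) * 100
= (63 + 75) / (63 + 75 + 25 + 10)
= 138 / 173
= 0.7977
= 79.8%

79.8


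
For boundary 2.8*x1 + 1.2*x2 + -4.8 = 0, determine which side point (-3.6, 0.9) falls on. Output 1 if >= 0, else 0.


Compute 2.8 * -3.6 + 1.2 * 0.9 + -4.8
= -10.08 + 1.08 + -4.8
= -13.8
Since -13.8 < 0, the point is on the negative side.

0


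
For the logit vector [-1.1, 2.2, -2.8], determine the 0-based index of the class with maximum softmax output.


Softmax is a monotonic transformation, so it preserves the argmax.
We need to find the index of the maximum logit.
Index 0: -1.1
Index 1: 2.2
Index 2: -2.8
Maximum logit = 2.2 at index 1

1


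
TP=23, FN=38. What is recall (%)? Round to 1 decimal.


Recall = TP / (TP + FN) * 100
= 23 / (23 + 38)
= 23 / 61
= 0.377
= 37.7%

37.7


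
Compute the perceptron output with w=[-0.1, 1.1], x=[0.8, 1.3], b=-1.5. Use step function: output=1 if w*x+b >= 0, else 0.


z = w . x + b
= -0.1*0.8 + 1.1*1.3 + -1.5
= -0.08 + 1.43 + -1.5
= 1.35 + -1.5
= -0.15
Since z = -0.15 < 0, output = 0

0


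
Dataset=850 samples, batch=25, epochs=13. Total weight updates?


Iterations per epoch = 850 / 25 = 34
Total updates = iterations_per_epoch * epochs
= 34 * 13
= 442

442


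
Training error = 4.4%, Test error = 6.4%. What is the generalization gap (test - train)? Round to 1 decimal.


Generalization gap = test_error - train_error
= 6.4 - 4.4
= 2.0%
A moderate gap.

2.0


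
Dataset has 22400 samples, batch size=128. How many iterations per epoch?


Iterations per epoch = dataset_size / batch_size
= 22400 / 128
= 175

175


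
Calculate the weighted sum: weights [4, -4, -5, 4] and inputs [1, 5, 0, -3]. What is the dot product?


Element-wise products:
4 * 1 = 4
-4 * 5 = -20
-5 * 0 = 0
4 * -3 = -12
Sum = 4 + -20 + 0 + -12
= -28

-28


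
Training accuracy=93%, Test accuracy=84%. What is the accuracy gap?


Gap = train_accuracy - test_accuracy
= 93 - 84
= 9%
This moderate gap may indicate mild overfitting.

9


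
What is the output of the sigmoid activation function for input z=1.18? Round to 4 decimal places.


sigmoid(z) = 1 / (1 + exp(-z))
exp(-(1.18)) = exp(-1.18) = 0.3073
1 + 0.3073 = 1.3073
1 / 1.3073 = 0.7649

0.7649


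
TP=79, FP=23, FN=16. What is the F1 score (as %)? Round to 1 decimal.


Precision = TP / (TP + FP) = 79 / 102 = 0.7745
Recall = TP / (TP + FN) = 79 / 95 = 0.8316
F1 = 2 * P * R / (P + R)
= 2 * 0.7745 * 0.8316 / (0.7745 + 0.8316)
= 1.2881 / 1.6061
= 0.802
As percentage: 80.2%

80.2


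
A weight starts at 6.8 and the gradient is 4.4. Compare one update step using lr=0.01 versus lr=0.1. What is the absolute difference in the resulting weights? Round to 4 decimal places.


With lr=0.01: w_new = 6.8 - 0.01 * 4.4 = 6.756
With lr=0.1: w_new = 6.8 - 0.1 * 4.4 = 6.36
Absolute difference = |6.756 - 6.36|
= 0.3960

0.3960


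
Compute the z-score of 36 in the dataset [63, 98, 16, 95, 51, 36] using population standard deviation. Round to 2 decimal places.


Mean = (63 + 98 + 16 + 95 + 51 + 36) / 6 = 59.8333
Variance = sum((x_i - mean)^2) / n = 878.4722
Std = sqrt(878.4722) = 29.639
Z = (x - mean) / std
= (36 - 59.8333) / 29.639
= -23.8333 / 29.639
= -0.80

-0.80


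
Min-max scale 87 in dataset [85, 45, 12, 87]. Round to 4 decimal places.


Min = 12, Max = 87
Range = 87 - 12 = 75
Scaled = (x - min) / (max - min)
= (87 - 12) / 75
= 75 / 75
= 1.0000

1.0000


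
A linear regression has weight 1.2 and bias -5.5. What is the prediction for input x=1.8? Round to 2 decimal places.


y = 1.2 * 1.8 + (-5.5)
= 2.16 + (-5.5)
= -3.34

-3.34


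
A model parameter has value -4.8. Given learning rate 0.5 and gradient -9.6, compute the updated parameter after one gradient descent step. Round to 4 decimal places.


w_new = w_old - lr * gradient
= -4.8 - 0.5 * -9.6
= -4.8 - (-4.8)
= 0.0000

0.0000


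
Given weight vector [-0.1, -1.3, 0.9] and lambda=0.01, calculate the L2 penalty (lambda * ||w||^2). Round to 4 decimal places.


Squaring each weight:
(-0.1)^2 = 0.01
(-1.3)^2 = 1.69
0.9^2 = 0.81
Sum of squares = 2.51
Penalty = 0.01 * 2.51 = 0.0251

0.0251


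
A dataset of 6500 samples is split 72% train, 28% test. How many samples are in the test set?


Train samples = 6500 * 72% = 4680
Test samples = 6500 - 4680
= 1820

1820


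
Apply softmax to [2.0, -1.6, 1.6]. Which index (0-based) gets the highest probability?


Softmax is a monotonic transformation, so it preserves the argmax.
We need to find the index of the maximum logit.
Index 0: 2.0
Index 1: -1.6
Index 2: 1.6
Maximum logit = 2.0 at index 0

0


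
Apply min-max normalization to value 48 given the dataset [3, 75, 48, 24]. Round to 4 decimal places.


Min = 3, Max = 75
Range = 75 - 3 = 72
Scaled = (x - min) / (max - min)
= (48 - 3) / 72
= 45 / 72
= 0.6250

0.6250


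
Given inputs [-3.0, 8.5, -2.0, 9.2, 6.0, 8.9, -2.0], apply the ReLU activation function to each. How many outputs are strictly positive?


ReLU(x) = max(0, x) for each element:
ReLU(-3.0) = 0
ReLU(8.5) = 8.5
ReLU(-2.0) = 0
ReLU(9.2) = 9.2
ReLU(6.0) = 6.0
ReLU(8.9) = 8.9
ReLU(-2.0) = 0
Active neurons (>0): 4

4


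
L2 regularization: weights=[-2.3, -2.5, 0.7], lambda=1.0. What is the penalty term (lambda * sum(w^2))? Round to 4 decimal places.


Squaring each weight:
(-2.3)^2 = 5.29
(-2.5)^2 = 6.25
0.7^2 = 0.49
Sum of squares = 12.03
Penalty = 1.0 * 12.03 = 12.0300

12.0300


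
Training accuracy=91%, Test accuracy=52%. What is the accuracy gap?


Gap = train_accuracy - test_accuracy
= 91 - 52
= 39%
This large gap strongly indicates overfitting.

39


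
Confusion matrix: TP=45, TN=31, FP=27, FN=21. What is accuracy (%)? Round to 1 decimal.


Accuracy = (TP + TN) / (TP + TN + FP + FN) * 100
= (45 + 31) / (45 + 31 + 27 + 21)
= 76 / 124
= 0.6129
= 61.3%

61.3


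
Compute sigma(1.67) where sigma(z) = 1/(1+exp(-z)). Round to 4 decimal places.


sigmoid(z) = 1 / (1 + exp(-z))
exp(-(1.67)) = exp(-1.67) = 0.1882
1 + 0.1882 = 1.1882
1 / 1.1882 = 0.8416

0.8416


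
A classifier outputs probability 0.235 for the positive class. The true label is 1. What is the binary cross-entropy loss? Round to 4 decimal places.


For y=1: Loss = -log(p)
= -log(0.235)
= -(-1.4482)
= 1.4482

1.4482


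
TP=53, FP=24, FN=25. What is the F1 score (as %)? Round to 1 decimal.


Precision = TP / (TP + FP) = 53 / 77 = 0.6883
Recall = TP / (TP + FN) = 53 / 78 = 0.6795
F1 = 2 * P * R / (P + R)
= 2 * 0.6883 * 0.6795 / (0.6883 + 0.6795)
= 0.9354 / 1.3678
= 0.6839
As percentage: 68.4%

68.4


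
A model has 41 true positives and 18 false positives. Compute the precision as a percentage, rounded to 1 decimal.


Precision = TP / (TP + FP) * 100
= 41 / (41 + 18)
= 41 / 59
= 0.6949
= 69.5%

69.5


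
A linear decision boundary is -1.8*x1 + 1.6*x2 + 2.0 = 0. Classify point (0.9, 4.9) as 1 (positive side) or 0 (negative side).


Compute -1.8 * 0.9 + 1.6 * 4.9 + 2.0
= -1.62 + 7.84 + 2.0
= 8.22
Since 8.22 >= 0, the point is on the positive side.

1


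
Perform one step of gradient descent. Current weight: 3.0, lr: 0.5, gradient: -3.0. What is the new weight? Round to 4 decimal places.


w_new = w_old - lr * gradient
= 3.0 - 0.5 * -3.0
= 3.0 - (-1.5)
= 4.5000

4.5000


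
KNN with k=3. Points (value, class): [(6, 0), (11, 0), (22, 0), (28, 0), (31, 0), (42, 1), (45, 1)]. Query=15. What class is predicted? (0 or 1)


Distances from query 15:
Point 11 (class 0): distance = 4
Point 22 (class 0): distance = 7
Point 6 (class 0): distance = 9
K=3 nearest neighbors: classes = [0, 0, 0]
Votes for class 1: 0 / 3
Majority vote => class 0

0


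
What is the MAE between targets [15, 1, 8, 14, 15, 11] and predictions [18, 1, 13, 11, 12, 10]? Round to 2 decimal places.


Absolute errors: [3, 0, 5, 3, 3, 1]
Sum of absolute errors = 15
MAE = 15 / 6 = 2.50

2.50


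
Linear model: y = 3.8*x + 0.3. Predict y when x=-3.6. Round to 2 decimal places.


y = 3.8 * -3.6 + (0.3)
= -13.68 + (0.3)
= -13.38

-13.38


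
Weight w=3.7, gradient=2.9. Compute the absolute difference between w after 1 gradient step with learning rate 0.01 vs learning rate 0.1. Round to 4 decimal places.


With lr=0.01: w_new = 3.7 - 0.01 * 2.9 = 3.671
With lr=0.1: w_new = 3.7 - 0.1 * 2.9 = 3.41
Absolute difference = |3.671 - 3.41|
= 0.2610

0.2610


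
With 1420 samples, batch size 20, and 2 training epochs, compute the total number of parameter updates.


Iterations per epoch = 1420 / 20 = 71
Total updates = iterations_per_epoch * epochs
= 71 * 2
= 142

142


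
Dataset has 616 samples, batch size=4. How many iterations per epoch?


Iterations per epoch = dataset_size / batch_size
= 616 / 4
= 154

154


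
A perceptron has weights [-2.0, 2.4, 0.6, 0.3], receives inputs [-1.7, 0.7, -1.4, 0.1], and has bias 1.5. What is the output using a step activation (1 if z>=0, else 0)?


z = w . x + b
= -2.0*-1.7 + 2.4*0.7 + 0.6*-1.4 + 0.3*0.1 + 1.5
= 3.4 + 1.68 + -0.84 + 0.03 + 1.5
= 4.27 + 1.5
= 5.77
Since z = 5.77 >= 0, output = 1

1


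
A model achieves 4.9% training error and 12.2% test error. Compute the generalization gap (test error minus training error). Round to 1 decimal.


Generalization gap = test_error - train_error
= 12.2 - 4.9
= 7.3%
A moderate gap.

7.3


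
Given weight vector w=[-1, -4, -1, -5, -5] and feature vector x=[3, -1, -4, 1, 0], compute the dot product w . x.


Element-wise products:
-1 * 3 = -3
-4 * -1 = 4
-1 * -4 = 4
-5 * 1 = -5
-5 * 0 = 0
Sum = -3 + 4 + 4 + -5 + 0
= 0

0


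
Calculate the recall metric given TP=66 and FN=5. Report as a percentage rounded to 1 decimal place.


Recall = TP / (TP + FN) * 100
= 66 / (66 + 5)
= 66 / 71
= 0.9296
= 93.0%

93.0


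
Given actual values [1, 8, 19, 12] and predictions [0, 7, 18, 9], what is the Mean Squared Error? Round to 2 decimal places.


Differences: [1, 1, 1, 3]
Squared errors: [1, 1, 1, 9]
Sum of squared errors = 12
MSE = 12 / 4 = 3.00

3.00


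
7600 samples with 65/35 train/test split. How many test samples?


Train samples = 7600 * 65% = 4940
Test samples = 7600 - 4940
= 2660

2660


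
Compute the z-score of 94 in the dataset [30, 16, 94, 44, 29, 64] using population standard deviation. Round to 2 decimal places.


Mean = (30 + 16 + 94 + 44 + 29 + 64) / 6 = 46.1667
Variance = sum((x_i - mean)^2) / n = 679.4722
Std = sqrt(679.4722) = 26.0667
Z = (x - mean) / std
= (94 - 46.1667) / 26.0667
= 47.8333 / 26.0667
= 1.84

1.84


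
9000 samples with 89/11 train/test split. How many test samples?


Train samples = 9000 * 89% = 8010
Test samples = 9000 - 8010
= 990

990


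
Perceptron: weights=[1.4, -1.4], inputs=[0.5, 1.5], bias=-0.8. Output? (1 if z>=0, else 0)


z = w . x + b
= 1.4*0.5 + -1.4*1.5 + -0.8
= 0.7 + -2.1 + -0.8
= -1.4 + -0.8
= -2.2
Since z = -2.2 < 0, output = 0

0


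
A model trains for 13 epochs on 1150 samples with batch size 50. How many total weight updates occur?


Iterations per epoch = 1150 / 50 = 23
Total updates = iterations_per_epoch * epochs
= 23 * 13
= 299

299


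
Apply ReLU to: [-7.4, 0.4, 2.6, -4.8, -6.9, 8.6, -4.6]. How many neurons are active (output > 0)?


ReLU(x) = max(0, x) for each element:
ReLU(-7.4) = 0
ReLU(0.4) = 0.4
ReLU(2.6) = 2.6
ReLU(-4.8) = 0
ReLU(-6.9) = 0
ReLU(8.6) = 8.6
ReLU(-4.6) = 0
Active neurons (>0): 3

3


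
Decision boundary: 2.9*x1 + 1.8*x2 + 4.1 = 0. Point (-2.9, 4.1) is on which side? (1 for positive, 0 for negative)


Compute 2.9 * -2.9 + 1.8 * 4.1 + 4.1
= -8.41 + 7.38 + 4.1
= 3.07
Since 3.07 >= 0, the point is on the positive side.

1


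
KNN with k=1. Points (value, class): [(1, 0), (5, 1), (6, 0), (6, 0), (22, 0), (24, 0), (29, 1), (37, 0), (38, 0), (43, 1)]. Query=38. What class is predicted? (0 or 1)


Distances from query 38:
Point 38 (class 0): distance = 0
K=1 nearest neighbors: classes = [0]
Votes for class 1: 0 / 1
Majority vote => class 0

0


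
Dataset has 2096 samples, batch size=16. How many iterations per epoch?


Iterations per epoch = dataset_size / batch_size
= 2096 / 16
= 131

131


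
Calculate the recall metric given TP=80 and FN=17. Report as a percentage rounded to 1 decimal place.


Recall = TP / (TP + FN) * 100
= 80 / (80 + 17)
= 80 / 97
= 0.8247
= 82.5%

82.5


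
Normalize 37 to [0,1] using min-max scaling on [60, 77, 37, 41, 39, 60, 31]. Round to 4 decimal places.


Min = 31, Max = 77
Range = 77 - 31 = 46
Scaled = (x - min) / (max - min)
= (37 - 31) / 46
= 6 / 46
= 0.1304

0.1304


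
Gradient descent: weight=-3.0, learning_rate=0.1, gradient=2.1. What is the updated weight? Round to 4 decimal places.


w_new = w_old - lr * gradient
= -3.0 - 0.1 * 2.1
= -3.0 - (0.21)
= -3.2100

-3.2100


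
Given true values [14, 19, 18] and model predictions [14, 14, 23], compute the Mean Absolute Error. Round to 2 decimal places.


Absolute errors: [0, 5, 5]
Sum of absolute errors = 10
MAE = 10 / 3 = 3.33

3.33


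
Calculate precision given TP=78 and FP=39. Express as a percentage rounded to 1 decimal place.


Precision = TP / (TP + FP) * 100
= 78 / (78 + 39)
= 78 / 117
= 0.6667
= 66.7%

66.7


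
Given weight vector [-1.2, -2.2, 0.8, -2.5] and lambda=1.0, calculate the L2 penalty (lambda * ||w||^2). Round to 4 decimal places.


Squaring each weight:
(-1.2)^2 = 1.44
(-2.2)^2 = 4.84
0.8^2 = 0.64
(-2.5)^2 = 6.25
Sum of squares = 13.17
Penalty = 1.0 * 13.17 = 13.1700

13.1700


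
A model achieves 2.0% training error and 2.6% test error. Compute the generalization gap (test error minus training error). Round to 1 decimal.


Generalization gap = test_error - train_error
= 2.6 - 2.0
= 0.6%
A small gap suggests good generalization.

0.6


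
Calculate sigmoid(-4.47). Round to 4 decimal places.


sigmoid(z) = 1 / (1 + exp(-z))
exp(-(-4.47)) = exp(4.47) = 87.3567
1 + 87.3567 = 88.3567
1 / 88.3567 = 0.0113

0.0113


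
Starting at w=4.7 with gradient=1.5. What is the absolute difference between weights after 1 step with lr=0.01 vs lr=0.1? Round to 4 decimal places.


With lr=0.01: w_new = 4.7 - 0.01 * 1.5 = 4.685
With lr=0.1: w_new = 4.7 - 0.1 * 1.5 = 4.55
Absolute difference = |4.685 - 4.55|
= 0.1350

0.1350


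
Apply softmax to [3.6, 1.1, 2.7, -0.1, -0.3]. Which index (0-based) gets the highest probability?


Softmax is a monotonic transformation, so it preserves the argmax.
We need to find the index of the maximum logit.
Index 0: 3.6
Index 1: 1.1
Index 2: 2.7
Index 3: -0.1
Index 4: -0.3
Maximum logit = 3.6 at index 0

0


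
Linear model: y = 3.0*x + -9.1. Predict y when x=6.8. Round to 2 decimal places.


y = 3.0 * 6.8 + (-9.1)
= 20.4 + (-9.1)
= 11.30

11.30


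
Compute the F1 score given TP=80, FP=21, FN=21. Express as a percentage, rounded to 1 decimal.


Precision = TP / (TP + FP) = 80 / 101 = 0.7921
Recall = TP / (TP + FN) = 80 / 101 = 0.7921
F1 = 2 * P * R / (P + R)
= 2 * 0.7921 * 0.7921 / (0.7921 + 0.7921)
= 1.2548 / 1.5842
= 0.7921
As percentage: 79.2%

79.2


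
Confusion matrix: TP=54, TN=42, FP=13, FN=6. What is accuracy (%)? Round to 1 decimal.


Accuracy = (TP + TN) / (TP + TN + FP + FN) * 100
= (54 + 42) / (54 + 42 + 13 + 6)
= 96 / 115
= 0.8348
= 83.5%

83.5


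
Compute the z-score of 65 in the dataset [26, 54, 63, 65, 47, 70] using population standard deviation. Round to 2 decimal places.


Mean = (26 + 54 + 63 + 65 + 47 + 70) / 6 = 54.1667
Variance = sum((x_i - mean)^2) / n = 215.1389
Std = sqrt(215.1389) = 14.6676
Z = (x - mean) / std
= (65 - 54.1667) / 14.6676
= 10.8333 / 14.6676
= 0.74

0.74


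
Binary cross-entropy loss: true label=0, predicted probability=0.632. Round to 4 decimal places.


For y=0: Loss = -log(1-p)
= -log(1 - 0.632)
= -log(0.368)
= -(-0.9997)
= 0.9997

0.9997


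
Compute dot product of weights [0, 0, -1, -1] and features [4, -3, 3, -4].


Element-wise products:
0 * 4 = 0
0 * -3 = 0
-1 * 3 = -3
-1 * -4 = 4
Sum = 0 + 0 + -3 + 4
= 1

1


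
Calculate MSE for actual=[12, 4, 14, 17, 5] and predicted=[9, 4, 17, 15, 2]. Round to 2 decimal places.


Differences: [3, 0, -3, 2, 3]
Squared errors: [9, 0, 9, 4, 9]
Sum of squared errors = 31
MSE = 31 / 5 = 6.20

6.20


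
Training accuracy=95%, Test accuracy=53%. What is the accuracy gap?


Gap = train_accuracy - test_accuracy
= 95 - 53
= 42%
This large gap strongly indicates overfitting.

42


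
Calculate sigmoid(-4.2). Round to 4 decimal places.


sigmoid(z) = 1 / (1 + exp(-z))
exp(-(-4.2)) = exp(4.2) = 66.6863
1 + 66.6863 = 67.6863
1 / 67.6863 = 0.0148

0.0148


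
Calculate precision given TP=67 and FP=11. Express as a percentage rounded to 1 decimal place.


Precision = TP / (TP + FP) * 100
= 67 / (67 + 11)
= 67 / 78
= 0.859
= 85.9%

85.9


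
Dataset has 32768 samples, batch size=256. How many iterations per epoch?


Iterations per epoch = dataset_size / batch_size
= 32768 / 256
= 128

128


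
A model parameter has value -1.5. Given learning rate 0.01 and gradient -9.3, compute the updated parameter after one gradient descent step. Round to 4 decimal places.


w_new = w_old - lr * gradient
= -1.5 - 0.01 * -9.3
= -1.5 - (-0.093)
= -1.4070

-1.4070


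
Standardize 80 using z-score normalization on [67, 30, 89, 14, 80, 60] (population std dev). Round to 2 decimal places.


Mean = (67 + 30 + 89 + 14 + 80 + 60) / 6 = 56.6667
Variance = sum((x_i - mean)^2) / n = 706.5556
Std = sqrt(706.5556) = 26.5811
Z = (x - mean) / std
= (80 - 56.6667) / 26.5811
= 23.3333 / 26.5811
= 0.88

0.88


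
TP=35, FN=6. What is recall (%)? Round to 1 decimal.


Recall = TP / (TP + FN) * 100
= 35 / (35 + 6)
= 35 / 41
= 0.8537
= 85.4%

85.4


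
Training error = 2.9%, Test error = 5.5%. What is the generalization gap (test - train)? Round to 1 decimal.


Generalization gap = test_error - train_error
= 5.5 - 2.9
= 2.6%
A moderate gap.

2.6


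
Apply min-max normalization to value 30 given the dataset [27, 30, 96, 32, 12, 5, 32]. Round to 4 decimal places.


Min = 5, Max = 96
Range = 96 - 5 = 91
Scaled = (x - min) / (max - min)
= (30 - 5) / 91
= 25 / 91
= 0.2747

0.2747


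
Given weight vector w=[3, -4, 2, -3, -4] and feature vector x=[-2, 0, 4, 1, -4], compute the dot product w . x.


Element-wise products:
3 * -2 = -6
-4 * 0 = 0
2 * 4 = 8
-3 * 1 = -3
-4 * -4 = 16
Sum = -6 + 0 + 8 + -3 + 16
= 15

15


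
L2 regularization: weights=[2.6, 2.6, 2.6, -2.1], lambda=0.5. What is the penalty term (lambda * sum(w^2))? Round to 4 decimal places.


Squaring each weight:
2.6^2 = 6.76
2.6^2 = 6.76
2.6^2 = 6.76
(-2.1)^2 = 4.41
Sum of squares = 24.69
Penalty = 0.5 * 24.69 = 12.3450

12.3450


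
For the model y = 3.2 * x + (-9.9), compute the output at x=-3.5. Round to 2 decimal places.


y = 3.2 * -3.5 + (-9.9)
= -11.2 + (-9.9)
= -21.10

-21.10


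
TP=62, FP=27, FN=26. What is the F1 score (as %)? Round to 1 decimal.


Precision = TP / (TP + FP) = 62 / 89 = 0.6966
Recall = TP / (TP + FN) = 62 / 88 = 0.7045
F1 = 2 * P * R / (P + R)
= 2 * 0.6966 * 0.7045 / (0.6966 + 0.7045)
= 0.9816 / 1.4012
= 0.7006
As percentage: 70.1%

70.1


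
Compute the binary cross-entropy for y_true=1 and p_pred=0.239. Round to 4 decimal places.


For y=1: Loss = -log(p)
= -log(0.239)
= -(-1.4313)
= 1.4313

1.4313


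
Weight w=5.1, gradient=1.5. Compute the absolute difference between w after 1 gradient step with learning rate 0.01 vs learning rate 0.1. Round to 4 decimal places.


With lr=0.01: w_new = 5.1 - 0.01 * 1.5 = 5.085
With lr=0.1: w_new = 5.1 - 0.1 * 1.5 = 4.95
Absolute difference = |5.085 - 4.95|
= 0.1350

0.1350


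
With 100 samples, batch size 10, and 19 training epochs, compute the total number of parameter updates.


Iterations per epoch = 100 / 10 = 10
Total updates = iterations_per_epoch * epochs
= 10 * 19
= 190

190


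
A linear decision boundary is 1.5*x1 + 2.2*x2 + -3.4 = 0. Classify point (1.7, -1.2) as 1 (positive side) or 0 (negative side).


Compute 1.5 * 1.7 + 2.2 * -1.2 + -3.4
= 2.55 + -2.64 + -3.4
= -3.49
Since -3.49 < 0, the point is on the negative side.

0


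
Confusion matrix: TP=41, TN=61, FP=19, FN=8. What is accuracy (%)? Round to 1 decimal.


Accuracy = (TP + TN) / (TP + TN + FP + FN) * 100
= (41 + 61) / (41 + 61 + 19 + 8)
= 102 / 129
= 0.7907
= 79.1%

79.1


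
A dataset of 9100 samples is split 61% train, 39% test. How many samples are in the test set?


Train samples = 9100 * 61% = 5551
Test samples = 9100 - 5551
= 3549

3549


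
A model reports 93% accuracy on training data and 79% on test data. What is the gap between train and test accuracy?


Gap = train_accuracy - test_accuracy
= 93 - 79
= 14%
This gap suggests the model is overfitting.

14


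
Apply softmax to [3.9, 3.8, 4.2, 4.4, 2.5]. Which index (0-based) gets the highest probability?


Softmax is a monotonic transformation, so it preserves the argmax.
We need to find the index of the maximum logit.
Index 0: 3.9
Index 1: 3.8
Index 2: 4.2
Index 3: 4.4
Index 4: 2.5
Maximum logit = 4.4 at index 3

3


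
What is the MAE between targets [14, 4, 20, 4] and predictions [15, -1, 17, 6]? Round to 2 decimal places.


Absolute errors: [1, 5, 3, 2]
Sum of absolute errors = 11
MAE = 11 / 4 = 2.75

2.75


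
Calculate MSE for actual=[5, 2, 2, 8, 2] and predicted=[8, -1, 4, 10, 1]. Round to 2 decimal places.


Differences: [-3, 3, -2, -2, 1]
Squared errors: [9, 9, 4, 4, 1]
Sum of squared errors = 27
MSE = 27 / 5 = 5.40

5.40


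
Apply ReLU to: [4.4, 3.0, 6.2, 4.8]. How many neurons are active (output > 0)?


ReLU(x) = max(0, x) for each element:
ReLU(4.4) = 4.4
ReLU(3.0) = 3.0
ReLU(6.2) = 6.2
ReLU(4.8) = 4.8
Active neurons (>0): 4

4


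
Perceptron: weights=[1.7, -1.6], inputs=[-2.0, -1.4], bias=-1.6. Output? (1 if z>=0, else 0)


z = w . x + b
= 1.7*-2.0 + -1.6*-1.4 + -1.6
= -3.4 + 2.24 + -1.6
= -1.16 + -1.6
= -2.76
Since z = -2.76 < 0, output = 0

0


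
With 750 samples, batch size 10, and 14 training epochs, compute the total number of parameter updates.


Iterations per epoch = 750 / 10 = 75
Total updates = iterations_per_epoch * epochs
= 75 * 14
= 1050

1050
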